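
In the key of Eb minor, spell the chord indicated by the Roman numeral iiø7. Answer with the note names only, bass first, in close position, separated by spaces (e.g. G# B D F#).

The numeral's case and figure indicate a half-diminished seventh chord. In Eb minor its root, the second degree, is F.
That chord is spelled F-Ab-Cb-Eb.

F Ab Cb Eb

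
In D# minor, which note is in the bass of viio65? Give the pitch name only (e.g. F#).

E#

viio in D# minor has root C##; the chord is C##-E#-G#-B.
The figure 65 means first inversion — the third is in the bass.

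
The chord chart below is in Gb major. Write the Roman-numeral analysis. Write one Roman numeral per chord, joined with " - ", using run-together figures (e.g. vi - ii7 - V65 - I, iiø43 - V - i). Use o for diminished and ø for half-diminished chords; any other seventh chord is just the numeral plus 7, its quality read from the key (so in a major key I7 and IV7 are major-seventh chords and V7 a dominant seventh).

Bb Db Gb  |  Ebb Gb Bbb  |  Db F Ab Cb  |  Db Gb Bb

Bb-Db-Gb has root Gb, degree 1 in Gb major, so I6.
Ebb-Gb-Bbb: Ebb with this quality isn't in the key; it's bVI, borrowed from the parallel minor.
Db-F-Ab-Cb: root Db is the dominant; dominant seventh chord there is V7.
Db-Gb-Bb: major triad on Gb = scale degree 1 → I64.

I6 - bVI - V7 - I64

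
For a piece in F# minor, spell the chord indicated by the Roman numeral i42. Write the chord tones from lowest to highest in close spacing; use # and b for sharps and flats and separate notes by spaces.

E F# A C#

In F# minor, scale degree 1 is F#, and the diatonic chord built there is a minor seventh chord.
Stacking thirds from F# gives F#-A-C#-E.
With the 42 figure the chord is in third inversion; from the bass E upward in close position it reads E-F#-A-C#.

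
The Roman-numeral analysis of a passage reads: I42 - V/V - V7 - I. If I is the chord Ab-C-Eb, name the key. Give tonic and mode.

The chord Ab is a major triad rooted on Ab; its label is I.
If Ab is scale degree 1 and the mode makes that degree carry a major triad, the tonic is Ab and the mode is major.

Ab major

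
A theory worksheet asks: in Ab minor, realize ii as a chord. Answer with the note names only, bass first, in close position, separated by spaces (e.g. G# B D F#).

ii is the minor supertonic, borrowed from the parallel major (the Dorian ii). In Ab minor that root is Bb.
So the chord is Bb-Db-F.

Bb Db F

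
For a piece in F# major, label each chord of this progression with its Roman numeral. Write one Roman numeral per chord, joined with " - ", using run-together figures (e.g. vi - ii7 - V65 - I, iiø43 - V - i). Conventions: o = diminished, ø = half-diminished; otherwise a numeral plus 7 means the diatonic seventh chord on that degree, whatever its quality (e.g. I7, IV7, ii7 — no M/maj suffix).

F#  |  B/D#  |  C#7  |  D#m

F# has root F#, degree 1 in F# major, so I.
B/D# has root B, degree 4 in F# major, so IV6.
C#7 has root C#, degree 5 in F# major, so V7.
D#m: root D# is the submediant; minor triad there is vi.

I - IV6 - V7 - vi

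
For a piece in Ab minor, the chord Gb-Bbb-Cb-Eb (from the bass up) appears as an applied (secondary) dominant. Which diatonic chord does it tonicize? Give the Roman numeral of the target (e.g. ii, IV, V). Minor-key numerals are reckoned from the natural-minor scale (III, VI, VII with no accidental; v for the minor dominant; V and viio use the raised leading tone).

VI

The chord is a dominant seventh chord on Cb.
A dominant resolves down a perfect fifth: Cb → Fb. In Ab minor, Fb is scale degree 6, i.e. VI.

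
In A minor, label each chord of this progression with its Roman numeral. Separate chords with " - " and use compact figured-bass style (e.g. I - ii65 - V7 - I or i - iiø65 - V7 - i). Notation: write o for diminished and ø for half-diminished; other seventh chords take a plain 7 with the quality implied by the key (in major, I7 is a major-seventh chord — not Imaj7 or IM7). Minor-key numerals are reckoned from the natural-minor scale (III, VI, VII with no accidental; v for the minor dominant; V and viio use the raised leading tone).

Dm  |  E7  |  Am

iv - V7 - i

Dm: root D is the subdominant; minor triad there is iv.
E7 has root E, degree 5 in A minor, so V7.
Am: minor triad on A = scale degree 1 → i.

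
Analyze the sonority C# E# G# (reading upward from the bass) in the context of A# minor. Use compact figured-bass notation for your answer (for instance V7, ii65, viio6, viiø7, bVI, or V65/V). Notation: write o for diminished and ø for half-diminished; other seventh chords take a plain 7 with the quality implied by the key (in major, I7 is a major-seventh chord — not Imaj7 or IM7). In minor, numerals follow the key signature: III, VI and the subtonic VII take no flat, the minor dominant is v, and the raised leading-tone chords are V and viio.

III

The pitches C#-E#-G# form a major triad rooted on C#.
In A# minor, C# is the mediant; the diatonic major triad there is III.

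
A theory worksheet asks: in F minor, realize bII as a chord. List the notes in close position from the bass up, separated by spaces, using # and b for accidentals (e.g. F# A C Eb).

Scale degree 2 in F minor is G; lowering it a half step gives Gb. bII is the Neapolitan chord — a major triad on the lowered second degree.
So the chord is Gb-Bb-Db.

Gb Bb Db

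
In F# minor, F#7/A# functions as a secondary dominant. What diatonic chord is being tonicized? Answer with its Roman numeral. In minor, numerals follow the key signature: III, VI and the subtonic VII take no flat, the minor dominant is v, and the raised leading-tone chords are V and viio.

The chord is a dominant seventh chord on F#.
A dominant resolves down a perfect fifth: F# → B. In F# minor, B is scale degree 4, i.e. iv.

iv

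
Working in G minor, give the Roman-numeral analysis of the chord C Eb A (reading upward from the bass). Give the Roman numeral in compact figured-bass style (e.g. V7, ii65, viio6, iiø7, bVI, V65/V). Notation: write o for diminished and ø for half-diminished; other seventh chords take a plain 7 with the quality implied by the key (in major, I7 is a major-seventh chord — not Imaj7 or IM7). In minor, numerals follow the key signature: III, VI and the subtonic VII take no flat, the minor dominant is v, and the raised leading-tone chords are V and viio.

The pitches A-C-Eb form a diminished triad rooted on A.
A is scale degree 2 in G minor, and a diminished triad on that degree is written iio.
With C in the bass the chord is in first inversion, so the figured bass is 6.

iio6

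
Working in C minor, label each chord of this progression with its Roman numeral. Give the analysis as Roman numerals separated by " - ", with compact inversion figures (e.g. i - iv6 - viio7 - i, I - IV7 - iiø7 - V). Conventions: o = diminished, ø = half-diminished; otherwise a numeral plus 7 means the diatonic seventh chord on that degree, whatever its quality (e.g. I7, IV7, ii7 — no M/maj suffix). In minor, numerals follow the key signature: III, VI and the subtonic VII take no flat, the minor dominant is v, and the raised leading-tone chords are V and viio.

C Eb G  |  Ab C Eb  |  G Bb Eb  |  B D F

i - VI - III6 - viio

C-Eb-G: minor triad on C = scale degree 1 → i.
Ab-C-Eb: root Ab is the submediant; major triad there is VI.
G-Bb-Eb has root Eb, degree 3 in C minor, so III6.
B-D-F: root B is the leading tone; diminished triad there is viio.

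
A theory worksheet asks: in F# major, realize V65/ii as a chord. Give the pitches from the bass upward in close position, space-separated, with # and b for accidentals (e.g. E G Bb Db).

F## A# C# D#

The slash means an applied dominant: we want the dominant of ii. In F# major, ii is G# minor, and its dominant is built on D#.
Building a dominant seventh chord on D# gives D#-F##-A#-C#.
The figured bass 65 indicates first inversion, placing the third (F##) in the bass: F##-A#-C#-D#.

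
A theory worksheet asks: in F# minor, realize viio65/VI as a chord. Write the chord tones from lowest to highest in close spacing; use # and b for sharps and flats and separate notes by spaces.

E G Bb C#

viio65/VI is a secondary leading-tone chord. The target VI is D in F# minor; the applied chord is rooted a semitone below, on C#.
Building a fully diminished seventh chord on C# gives C#-E-G-Bb.
The figured bass 65 indicates first inversion, placing the third (E) in the bass: E-G-Bb-C#.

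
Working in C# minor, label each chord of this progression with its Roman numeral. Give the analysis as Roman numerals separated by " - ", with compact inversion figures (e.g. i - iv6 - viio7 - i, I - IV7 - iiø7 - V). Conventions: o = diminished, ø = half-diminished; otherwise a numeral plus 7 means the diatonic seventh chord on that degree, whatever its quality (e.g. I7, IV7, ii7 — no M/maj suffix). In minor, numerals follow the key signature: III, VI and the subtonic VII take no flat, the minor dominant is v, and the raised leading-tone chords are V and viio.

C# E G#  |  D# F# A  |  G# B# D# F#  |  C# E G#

i - iio - V7 - i

C#-E-G# has root C#, degree 1 in C# minor, so i.
D#-F#-A: diminished triad on D# = scale degree 2 → iio.
G#-B#-D#-F#: root G# is the dominant; dominant seventh chord there is V7.
C#-E-G#: root C# is the tonic; minor triad there is i.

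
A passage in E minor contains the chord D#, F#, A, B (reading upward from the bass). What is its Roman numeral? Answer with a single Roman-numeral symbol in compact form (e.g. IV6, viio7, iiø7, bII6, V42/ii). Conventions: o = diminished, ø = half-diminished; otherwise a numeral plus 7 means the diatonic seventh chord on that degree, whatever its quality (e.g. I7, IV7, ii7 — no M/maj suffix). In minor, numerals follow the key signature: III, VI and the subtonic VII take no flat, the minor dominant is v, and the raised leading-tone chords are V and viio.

Stacked in thirds the chord is B-D#-F#-A: a dominant seventh chord on B.
B is scale degree 5 in E minor, and a dominant seventh chord on that degree is written V7.
With D# in the bass the chord is in first inversion, so the figured bass is 65.

V65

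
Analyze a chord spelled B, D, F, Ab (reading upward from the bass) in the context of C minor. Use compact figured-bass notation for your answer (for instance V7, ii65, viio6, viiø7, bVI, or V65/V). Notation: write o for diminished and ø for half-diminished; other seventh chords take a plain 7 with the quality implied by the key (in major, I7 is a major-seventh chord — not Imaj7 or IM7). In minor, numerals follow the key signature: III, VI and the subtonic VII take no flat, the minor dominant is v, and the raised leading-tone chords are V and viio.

viio7

The pitches B-D-F-Ab form a fully diminished seventh chord rooted on B.
B is scale degree 7 in C minor, and a fully diminished seventh chord on that degree is written viio7.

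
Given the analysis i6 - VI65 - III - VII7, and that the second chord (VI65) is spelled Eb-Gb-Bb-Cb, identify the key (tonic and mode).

VI65 is given as Eb-Gb-Bb-Cb — a major seventh chord with root Cb.
Counting down 5 scale steps from Cb places the tonic on Eb; a major seventh chord on degree 6 is diatonic only in minor.

Eb minor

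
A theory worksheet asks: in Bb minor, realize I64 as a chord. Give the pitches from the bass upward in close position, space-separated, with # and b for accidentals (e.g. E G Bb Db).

I64 is the major tonic (Picardy third), borrowed from the parallel major. In Bb minor that root is Bb.
So the chord is Bb-D-F.
The figured bass 64 indicates second inversion, placing the fifth (F) in the bass: F-Bb-D.

F Bb D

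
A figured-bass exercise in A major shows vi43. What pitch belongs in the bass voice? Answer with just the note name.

vi in A major has root F#; the chord is F#-A-C#-E.
The figure 43 means second inversion — the fifth is in the bass.

C#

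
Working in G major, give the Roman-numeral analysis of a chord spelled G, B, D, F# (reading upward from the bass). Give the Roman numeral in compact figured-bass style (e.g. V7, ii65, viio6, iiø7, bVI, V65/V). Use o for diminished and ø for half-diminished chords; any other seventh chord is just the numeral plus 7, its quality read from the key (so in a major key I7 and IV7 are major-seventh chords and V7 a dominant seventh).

I7

Stacked in thirds the chord is G-B-D-F#: a major seventh chord on G.
In G major, G is the tonic; the diatonic major seventh chord there is I7.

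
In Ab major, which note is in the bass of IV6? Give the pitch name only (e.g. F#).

F

IV in Ab major has root Db; the chord is Db-F-Ab.
The figure 6 means first inversion — the third is in the bass.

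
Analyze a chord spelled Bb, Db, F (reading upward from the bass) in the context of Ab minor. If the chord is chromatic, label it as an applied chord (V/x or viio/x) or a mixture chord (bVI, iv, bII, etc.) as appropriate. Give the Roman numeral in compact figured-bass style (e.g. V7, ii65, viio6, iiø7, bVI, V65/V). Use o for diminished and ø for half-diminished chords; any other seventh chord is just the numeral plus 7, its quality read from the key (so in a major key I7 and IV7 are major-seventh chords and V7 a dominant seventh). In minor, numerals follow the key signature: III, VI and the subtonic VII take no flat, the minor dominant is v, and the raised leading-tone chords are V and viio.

ii

Stacked in thirds the chord is Bb-Db-F: a minor triad on Bb.
Bb is the second degree of Ab minor. This is the minor supertonic, borrowed from the parallel major (the Dorian ii).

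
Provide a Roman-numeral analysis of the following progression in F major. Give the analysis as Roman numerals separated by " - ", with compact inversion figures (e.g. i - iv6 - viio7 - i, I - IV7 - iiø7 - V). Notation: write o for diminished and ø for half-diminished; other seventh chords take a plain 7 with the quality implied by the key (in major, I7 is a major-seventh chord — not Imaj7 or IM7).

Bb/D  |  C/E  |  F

IV6 - V6 - I

Bb/D: root Bb is the subdominant; major triad there is IV6.
C/E has root C, degree 5 in F major, so V6.
F has root F, degree 1 in F major, so I.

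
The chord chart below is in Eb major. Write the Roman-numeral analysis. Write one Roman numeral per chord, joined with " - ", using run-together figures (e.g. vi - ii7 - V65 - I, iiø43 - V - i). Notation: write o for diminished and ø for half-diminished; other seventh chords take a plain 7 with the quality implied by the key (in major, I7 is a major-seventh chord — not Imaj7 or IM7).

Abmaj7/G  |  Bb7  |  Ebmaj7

IV42 - V7 - I7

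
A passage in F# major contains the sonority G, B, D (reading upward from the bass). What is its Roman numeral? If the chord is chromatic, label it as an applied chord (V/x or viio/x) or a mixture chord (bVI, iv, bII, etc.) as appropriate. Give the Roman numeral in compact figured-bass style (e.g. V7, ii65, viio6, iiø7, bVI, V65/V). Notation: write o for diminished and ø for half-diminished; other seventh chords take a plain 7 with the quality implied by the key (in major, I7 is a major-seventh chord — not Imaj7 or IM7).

Stacked in thirds the chord is G-B-D: a major triad on G.
G is the lowered second degree of F# major (diatonic 2 would be G#). This is the Neapolitan chord — a major triad on the lowered second degree.

bII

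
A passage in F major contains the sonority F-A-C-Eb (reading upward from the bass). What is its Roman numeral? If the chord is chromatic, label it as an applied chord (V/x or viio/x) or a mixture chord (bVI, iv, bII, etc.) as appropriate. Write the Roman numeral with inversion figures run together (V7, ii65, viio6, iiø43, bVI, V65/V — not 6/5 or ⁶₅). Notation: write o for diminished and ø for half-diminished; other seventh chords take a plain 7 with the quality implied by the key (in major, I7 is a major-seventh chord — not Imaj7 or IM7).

V7/IV

The pitches F-A-C-Eb form a dominant seventh chord rooted on F.
F is not a diatonic chord root with this quality in F major, but it lies a perfect fifth above Bb (IV), so the chord functions as an applied dominant of IV.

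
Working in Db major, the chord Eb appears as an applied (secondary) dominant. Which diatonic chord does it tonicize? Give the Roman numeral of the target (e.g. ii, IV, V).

V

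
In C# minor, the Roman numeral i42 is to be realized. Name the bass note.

B

i in C# minor has root C#; the chord is C#-E-G#-B.
The figure 42 means third inversion — the seventh is in the bass.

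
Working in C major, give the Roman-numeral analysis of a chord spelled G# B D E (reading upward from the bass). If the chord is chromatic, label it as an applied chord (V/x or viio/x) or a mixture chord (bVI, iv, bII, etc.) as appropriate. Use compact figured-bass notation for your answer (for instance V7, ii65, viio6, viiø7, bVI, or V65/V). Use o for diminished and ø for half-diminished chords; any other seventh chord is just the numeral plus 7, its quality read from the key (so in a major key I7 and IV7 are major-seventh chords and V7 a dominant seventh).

The pitches E-G#-B-D form a dominant seventh chord rooted on E.
E is not a diatonic chord root with this quality in C major, but it lies a perfect fifth above A (vi), so the chord functions as an applied dominant of vi.
With G# in the bass the chord is in first inversion, so the figured bass is 65.

V65/vi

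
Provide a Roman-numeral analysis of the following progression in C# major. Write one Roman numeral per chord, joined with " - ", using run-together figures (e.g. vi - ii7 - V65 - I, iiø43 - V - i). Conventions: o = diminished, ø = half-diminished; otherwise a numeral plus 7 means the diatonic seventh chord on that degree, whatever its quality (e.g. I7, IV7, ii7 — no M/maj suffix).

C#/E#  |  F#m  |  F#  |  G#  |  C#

C#/E#: major triad on C# = scale degree 1 → I6.
F#m: F# with this quality isn't in the key; it's iv, borrowed from the parallel minor.
F#: root F# is the subdominant; major triad there is IV.
G#: major triad on G# = scale degree 5 → V.
C#: root C# is the tonic; major triad there is I.

I6 - iv - IV - V - I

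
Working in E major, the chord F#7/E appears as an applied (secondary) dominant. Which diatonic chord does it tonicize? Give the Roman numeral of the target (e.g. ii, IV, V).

V

The chord is a dominant seventh chord on F#.
A dominant resolves down a perfect fifth: F# → B. In E major, B is scale degree 5, i.e. V.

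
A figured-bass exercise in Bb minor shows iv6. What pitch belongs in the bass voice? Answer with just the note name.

Gb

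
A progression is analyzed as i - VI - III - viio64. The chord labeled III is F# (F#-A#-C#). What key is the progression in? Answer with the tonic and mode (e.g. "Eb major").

D# minor

III is given as F#-A#-C# — a major triad with root F#.
If F# is scale degree 3 and the mode makes that degree carry a major triad, the tonic is D# and the mode is minor.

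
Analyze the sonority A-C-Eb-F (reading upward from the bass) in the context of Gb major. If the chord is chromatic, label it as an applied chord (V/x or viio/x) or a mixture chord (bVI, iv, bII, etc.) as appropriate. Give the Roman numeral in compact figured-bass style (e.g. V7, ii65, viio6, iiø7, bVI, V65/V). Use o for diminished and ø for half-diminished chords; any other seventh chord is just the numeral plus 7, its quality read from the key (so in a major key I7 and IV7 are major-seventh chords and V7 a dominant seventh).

The pitches F-A-C-Eb form a dominant seventh chord rooted on F.
F is not a diatonic chord root with this quality in Gb major, but it lies a perfect fifth above Bb (iii), so the chord functions as an applied dominant of iii.
With A in the bass the chord is in first inversion, so the figured bass is 65.

V65/iii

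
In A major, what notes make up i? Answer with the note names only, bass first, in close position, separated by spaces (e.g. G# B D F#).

A C E

Scale degree 1 in A major is A; here the chord built on it is altered to a minor triad. i is the minor tonic, borrowed from the parallel minor.
So the chord is A-C-E.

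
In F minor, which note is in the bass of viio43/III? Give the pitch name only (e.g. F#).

Db

The applied chord viio43/III is rooted on G: G-Bb-Db-Fb.
The figure 43 means second inversion — the fifth is in the bass.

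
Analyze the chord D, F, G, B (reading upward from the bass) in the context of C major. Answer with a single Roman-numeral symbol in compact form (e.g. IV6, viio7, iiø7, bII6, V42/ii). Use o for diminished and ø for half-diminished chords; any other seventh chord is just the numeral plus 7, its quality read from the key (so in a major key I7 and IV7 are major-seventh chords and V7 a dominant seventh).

The pitches G-B-D-F form a dominant seventh chord rooted on G.
G is scale degree 5 in C major, and a dominant seventh chord on that degree is written V7.
With D in the bass the chord is in second inversion, so the figured bass is 43.

V43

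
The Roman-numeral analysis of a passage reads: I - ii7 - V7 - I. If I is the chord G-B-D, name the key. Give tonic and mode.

I is given as G-B-D — a major triad with root G.
If G is scale degree 1 and the mode makes that degree carry a major triad, the tonic is G and the mode is major.

G major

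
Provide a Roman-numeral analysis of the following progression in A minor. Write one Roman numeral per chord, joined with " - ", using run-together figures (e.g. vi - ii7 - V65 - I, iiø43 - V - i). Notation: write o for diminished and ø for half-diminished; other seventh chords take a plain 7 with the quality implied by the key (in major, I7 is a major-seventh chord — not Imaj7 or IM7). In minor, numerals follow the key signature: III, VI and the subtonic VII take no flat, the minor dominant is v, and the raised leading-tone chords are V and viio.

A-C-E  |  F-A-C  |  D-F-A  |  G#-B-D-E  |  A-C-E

i - VI - iv - V65 - i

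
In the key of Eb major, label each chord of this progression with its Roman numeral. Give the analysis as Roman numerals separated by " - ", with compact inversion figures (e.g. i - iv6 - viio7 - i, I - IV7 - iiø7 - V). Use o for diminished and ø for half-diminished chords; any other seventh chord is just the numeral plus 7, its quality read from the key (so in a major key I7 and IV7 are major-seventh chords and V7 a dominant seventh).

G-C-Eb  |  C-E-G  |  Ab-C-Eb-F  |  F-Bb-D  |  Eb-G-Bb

G-C-Eb has root C, degree 6 in Eb major, so vi64.
C-E-G is the secondary dominant of ii (major triad on C): V/ii.
Ab-C-Eb-F: root F is the supertonic; minor seventh chord there is ii65.
F-Bb-D: major triad on Bb = scale degree 5 → V64.
Eb-G-Bb: major triad on Eb = scale degree 1 → I.

vi64 - V/ii - ii65 - V64 - I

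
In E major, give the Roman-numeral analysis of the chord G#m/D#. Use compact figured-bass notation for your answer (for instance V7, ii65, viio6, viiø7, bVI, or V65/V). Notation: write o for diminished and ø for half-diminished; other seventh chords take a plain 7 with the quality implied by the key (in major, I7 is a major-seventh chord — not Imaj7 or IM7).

Stacked in thirds the chord is G#-B-D#: a minor triad on G#.
In E major, G# is the mediant; the diatonic minor triad there is iii.
With D# in the bass the chord is in second inversion, so the figured bass is 64.

iii64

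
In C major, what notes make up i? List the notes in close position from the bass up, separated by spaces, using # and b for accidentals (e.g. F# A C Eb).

Scale degree 1 in C major is C; here the chord built on it is altered to a minor triad. i is the minor tonic, borrowed from the parallel minor.
So the chord is C-Eb-G, a minor triad.

C Eb G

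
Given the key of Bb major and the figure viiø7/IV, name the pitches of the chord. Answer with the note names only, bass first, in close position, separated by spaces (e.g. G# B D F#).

D F Ab C

The slash marks an applied leading-tone chord: viio of IV. In Bb major, IV is Eb, so the leading tone to it is D, a half step below.
Building a half-diminished seventh chord on D gives D-F-Ab-C.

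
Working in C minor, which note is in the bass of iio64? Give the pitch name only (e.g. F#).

Ab

iio in C minor has root D; the chord is D-F-Ab.
The figure 64 means second inversion — the fifth is in the bass.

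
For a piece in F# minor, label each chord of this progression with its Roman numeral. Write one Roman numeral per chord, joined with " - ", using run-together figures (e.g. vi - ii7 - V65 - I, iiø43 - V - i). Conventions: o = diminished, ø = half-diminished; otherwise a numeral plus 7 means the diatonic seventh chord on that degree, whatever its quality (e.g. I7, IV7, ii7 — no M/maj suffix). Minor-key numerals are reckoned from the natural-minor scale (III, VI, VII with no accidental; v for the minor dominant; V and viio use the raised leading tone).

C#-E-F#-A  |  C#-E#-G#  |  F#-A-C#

C#-E-F#-A has root F#, degree 1 in F# minor, so i43.
C#-E#-G#: major triad on C# = scale degree 5 → V.
F#-A-C#: root F# is the tonic; minor triad there is i.

i43 - V - i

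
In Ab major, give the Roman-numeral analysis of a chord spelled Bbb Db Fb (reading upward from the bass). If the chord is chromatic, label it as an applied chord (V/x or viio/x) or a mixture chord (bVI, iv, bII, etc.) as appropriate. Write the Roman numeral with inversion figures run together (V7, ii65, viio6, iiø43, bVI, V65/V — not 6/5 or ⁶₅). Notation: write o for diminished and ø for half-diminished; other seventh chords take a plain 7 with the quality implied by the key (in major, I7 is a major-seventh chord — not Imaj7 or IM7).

The pitches Bbb-Db-Fb form a major triad rooted on Bbb.
Bbb is the lowered second degree of Ab major (diatonic 2 would be Bb). This is the Neapolitan chord — a major triad on the lowered second degree.

bII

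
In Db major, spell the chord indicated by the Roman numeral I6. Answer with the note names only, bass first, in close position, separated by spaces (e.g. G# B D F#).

The numeral's case and figure indicate a major triad. In Db major its root, the tonic, is Db.
Stacking thirds from Db gives Db-F-Ab.
The figured bass 6 indicates first inversion, placing the third (F) in the bass: F-Ab-Db.

F Ab Db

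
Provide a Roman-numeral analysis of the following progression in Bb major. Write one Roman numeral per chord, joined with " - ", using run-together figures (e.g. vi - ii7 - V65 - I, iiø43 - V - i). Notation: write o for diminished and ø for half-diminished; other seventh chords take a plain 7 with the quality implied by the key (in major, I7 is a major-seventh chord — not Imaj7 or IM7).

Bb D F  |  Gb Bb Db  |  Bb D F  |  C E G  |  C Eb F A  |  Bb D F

Bb-D-F: root Bb is the tonic; major triad there is I.
Gb-Bb-Db: major triad on Gb — chromatic; bVI (borrowed from the parallel minor).
Bb-D-F: major triad on Bb = scale degree 1 → I.
C-E-G is the secondary dominant of V (major triad on C): V/V.
C-Eb-F-A: root F is the dominant; dominant seventh chord there is V43.
Bb-D-F: major triad on Bb = scale degree 1 → I.

I - bVI - I - V/V - V43 - I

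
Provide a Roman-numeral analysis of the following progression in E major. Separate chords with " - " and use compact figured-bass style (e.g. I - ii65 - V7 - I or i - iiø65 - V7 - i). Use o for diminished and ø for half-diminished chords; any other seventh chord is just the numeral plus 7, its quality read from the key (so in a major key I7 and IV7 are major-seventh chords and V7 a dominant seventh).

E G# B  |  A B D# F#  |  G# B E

I - V42 - I6

E-G#-B: root E is the tonic; major triad there is I.
A-B-D#-F# has root B, degree 5 in E major, so V42.
G#-B-E has root E, degree 1 in E major, so I6.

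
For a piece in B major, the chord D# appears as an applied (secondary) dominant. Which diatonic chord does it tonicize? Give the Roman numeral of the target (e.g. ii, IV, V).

vi

The chord is a major triad on D#.
A dominant resolves down a perfect fifth: D# → G#. In B major, G# is scale degree 6, i.e. vi.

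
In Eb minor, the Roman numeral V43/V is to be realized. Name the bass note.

C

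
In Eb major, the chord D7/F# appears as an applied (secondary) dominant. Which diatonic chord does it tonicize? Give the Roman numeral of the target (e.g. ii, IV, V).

The chord is a dominant seventh chord on D.
A dominant resolves down a perfect fifth: D → G. In Eb major, G is scale degree 3, i.e. iii.

iii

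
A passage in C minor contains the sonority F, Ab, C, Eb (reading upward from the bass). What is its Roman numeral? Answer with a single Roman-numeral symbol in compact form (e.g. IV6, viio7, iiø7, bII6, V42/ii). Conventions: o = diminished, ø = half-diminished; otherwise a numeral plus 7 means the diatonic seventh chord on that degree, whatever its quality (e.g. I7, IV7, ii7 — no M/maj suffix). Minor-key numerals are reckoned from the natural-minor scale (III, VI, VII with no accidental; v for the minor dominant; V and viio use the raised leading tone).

iv7

The pitches F-Ab-C-Eb form a minor seventh chord rooted on F.
F is scale degree 4 in C minor, and a minor seventh chord on that degree is written iv7.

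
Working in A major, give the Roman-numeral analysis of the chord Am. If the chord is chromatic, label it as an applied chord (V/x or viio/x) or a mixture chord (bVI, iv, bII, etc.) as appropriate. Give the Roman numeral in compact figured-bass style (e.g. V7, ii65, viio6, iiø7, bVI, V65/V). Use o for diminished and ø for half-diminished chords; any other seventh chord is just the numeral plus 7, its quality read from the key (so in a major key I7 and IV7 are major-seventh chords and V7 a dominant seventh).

The pitches A-C-E form a minor triad rooted on A.
A is the first degree of A major. This is the minor tonic, borrowed from the parallel minor.

i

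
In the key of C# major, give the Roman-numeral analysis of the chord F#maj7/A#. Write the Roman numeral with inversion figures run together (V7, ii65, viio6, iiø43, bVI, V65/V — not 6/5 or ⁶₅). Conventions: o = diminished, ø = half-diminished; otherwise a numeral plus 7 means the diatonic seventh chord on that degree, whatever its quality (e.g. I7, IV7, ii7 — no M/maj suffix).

Stacked in thirds the chord is F#-A#-C#-E#: a major seventh chord on F#.
F# is scale degree 4 in C# major, and a major seventh chord on that degree is written IV7.
With A# in the bass the chord is in first inversion, so the figured bass is 65.

IV65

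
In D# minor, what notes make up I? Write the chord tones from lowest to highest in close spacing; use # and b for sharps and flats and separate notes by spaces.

D# F## A#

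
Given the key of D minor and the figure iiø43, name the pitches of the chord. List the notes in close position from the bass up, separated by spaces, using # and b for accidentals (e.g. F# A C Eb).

Bb D E G

The numeral's case and figure indicate a half-diminished seventh chord. In D minor its root, the second degree, is E.
Stacking thirds from E gives E-G-Bb-D.
With the 43 figure the chord is in second inversion; from the bass Bb upward in close position it reads Bb-D-E-G.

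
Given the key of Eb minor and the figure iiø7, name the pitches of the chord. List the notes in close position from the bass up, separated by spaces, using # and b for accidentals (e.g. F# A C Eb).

In Eb minor, the second degree is F, and the diatonic chord built there is a half-diminished seventh chord.
Stacking thirds from F gives F-Ab-Cb-Eb.

F Ab Cb Eb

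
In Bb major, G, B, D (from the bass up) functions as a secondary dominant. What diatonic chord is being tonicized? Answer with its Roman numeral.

ii

The chord is a major triad on G.
A dominant resolves down a perfect fifth: G → C. In Bb major, C is scale degree 2, i.e. ii.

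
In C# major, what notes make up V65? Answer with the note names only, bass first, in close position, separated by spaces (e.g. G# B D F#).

B# D# F# G#

In C# major, the dominant is G#, and the diatonic chord built there is a dominant seventh chord.
That chord is spelled G#-B#-D#-F#.
With the 65 figure the chord is in first inversion; from the bass B# upward in close position it reads B#-D#-F#-G#.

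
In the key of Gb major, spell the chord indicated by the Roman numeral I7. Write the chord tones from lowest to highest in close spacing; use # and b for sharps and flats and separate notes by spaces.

Gb Bb Db F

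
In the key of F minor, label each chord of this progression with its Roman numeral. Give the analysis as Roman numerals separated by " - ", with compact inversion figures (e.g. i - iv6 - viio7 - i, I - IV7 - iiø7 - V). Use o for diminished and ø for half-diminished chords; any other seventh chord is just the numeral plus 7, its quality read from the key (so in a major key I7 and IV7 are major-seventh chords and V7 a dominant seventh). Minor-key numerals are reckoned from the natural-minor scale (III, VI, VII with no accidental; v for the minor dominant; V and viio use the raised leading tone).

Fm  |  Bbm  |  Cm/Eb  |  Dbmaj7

i - iv - v6 - VI7

Fm: root F is the tonic; minor triad there is i.
Bbm: root Bb is the subdominant; minor triad there is iv.
Cm/Eb: minor triad on C = scale degree 5 → v6.
Dbmaj7: major seventh chord on Db = scale degree 6 → VI7.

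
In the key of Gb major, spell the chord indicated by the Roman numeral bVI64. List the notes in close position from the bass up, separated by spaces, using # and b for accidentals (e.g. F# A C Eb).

Bbb Ebb Gb

Scale degree 6 in Gb major is Eb; lowering it a half step gives Ebb. bVI64 is a major triad on the lowered sixth degree, borrowed from the parallel minor.
So the chord is Ebb-Gb-Bbb.
With the 64 figure the chord is in second inversion; from the bass Bbb upward in close position it reads Bbb-Ebb-Gb.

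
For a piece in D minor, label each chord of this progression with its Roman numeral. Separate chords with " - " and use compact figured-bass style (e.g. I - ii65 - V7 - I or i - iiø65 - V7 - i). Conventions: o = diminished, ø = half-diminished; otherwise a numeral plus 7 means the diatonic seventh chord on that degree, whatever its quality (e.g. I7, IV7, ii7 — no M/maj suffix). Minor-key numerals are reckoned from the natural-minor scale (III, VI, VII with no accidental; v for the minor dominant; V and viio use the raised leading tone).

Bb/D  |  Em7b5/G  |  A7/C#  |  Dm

Bb/D: major triad on Bb = scale degree 6 → VI6.
Em7b5/G has root E, degree 2 in D minor, so iiø65.
A7/C# has root A, degree 5 in D minor, so V65.
Dm: root D is the tonic; minor triad there is i.

VI6 - iiø65 - V65 - i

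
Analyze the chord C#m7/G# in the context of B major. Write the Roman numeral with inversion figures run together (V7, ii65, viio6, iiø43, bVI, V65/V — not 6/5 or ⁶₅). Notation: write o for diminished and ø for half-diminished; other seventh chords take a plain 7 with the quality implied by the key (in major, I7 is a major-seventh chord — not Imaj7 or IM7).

ii43

The pitches C#-E-G#-B form a minor seventh chord rooted on C#.
C# is scale degree 2 in B major, and a minor seventh chord on that degree is written ii7.
With G# in the bass the chord is in second inversion, so the figured bass is 43.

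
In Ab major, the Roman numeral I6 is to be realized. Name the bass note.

C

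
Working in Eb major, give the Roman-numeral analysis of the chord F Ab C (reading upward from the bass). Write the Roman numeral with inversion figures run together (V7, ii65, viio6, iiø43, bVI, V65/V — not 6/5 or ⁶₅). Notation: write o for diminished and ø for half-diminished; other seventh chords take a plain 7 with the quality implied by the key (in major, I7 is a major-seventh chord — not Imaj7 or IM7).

ii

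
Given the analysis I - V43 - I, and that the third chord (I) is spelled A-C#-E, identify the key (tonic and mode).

I is given as A-C#-E — a major triad with root A.
If A is scale degree 1 and the mode makes that degree carry a major triad, the tonic is A and the mode is major.

A major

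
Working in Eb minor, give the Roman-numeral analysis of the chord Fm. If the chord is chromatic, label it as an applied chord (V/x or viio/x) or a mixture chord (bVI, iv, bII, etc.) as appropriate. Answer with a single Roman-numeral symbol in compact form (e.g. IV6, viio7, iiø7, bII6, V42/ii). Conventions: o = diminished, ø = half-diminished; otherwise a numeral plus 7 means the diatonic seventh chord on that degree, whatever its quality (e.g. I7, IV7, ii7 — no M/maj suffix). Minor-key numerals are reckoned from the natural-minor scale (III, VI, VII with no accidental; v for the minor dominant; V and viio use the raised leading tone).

ii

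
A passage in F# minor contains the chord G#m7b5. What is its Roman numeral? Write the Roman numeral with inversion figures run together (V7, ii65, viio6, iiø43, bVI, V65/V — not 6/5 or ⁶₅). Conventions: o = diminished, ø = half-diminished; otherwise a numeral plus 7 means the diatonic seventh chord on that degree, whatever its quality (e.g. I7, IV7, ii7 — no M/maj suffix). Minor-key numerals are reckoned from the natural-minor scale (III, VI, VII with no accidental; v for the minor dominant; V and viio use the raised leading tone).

Stacked in thirds the chord is G#-B-D-F#: a half-diminished seventh chord on G#.
G# is scale degree 2 in F# minor, and a half-diminished seventh chord on that degree is written iiø7.

iiø7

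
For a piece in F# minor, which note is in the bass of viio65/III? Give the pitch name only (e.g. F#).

B

The applied chord viio65/III is rooted on G#: G#-B-D-F.
The figure 65 means first inversion — the third is in the bass.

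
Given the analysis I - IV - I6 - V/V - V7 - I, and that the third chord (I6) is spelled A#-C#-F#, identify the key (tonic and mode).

F# major

The chord F#/A# is a major triad rooted on F#; its label is I6.
If F# is scale degree 1 and the mode makes that degree carry a major triad, the tonic is F# and the mode is major.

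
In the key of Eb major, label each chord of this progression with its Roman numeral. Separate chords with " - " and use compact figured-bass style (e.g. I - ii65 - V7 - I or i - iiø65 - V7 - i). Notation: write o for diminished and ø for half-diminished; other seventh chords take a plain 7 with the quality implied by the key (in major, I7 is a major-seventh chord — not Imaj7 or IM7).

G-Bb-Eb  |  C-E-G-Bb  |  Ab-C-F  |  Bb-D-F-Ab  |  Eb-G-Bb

G-Bb-Eb: major triad on Eb = scale degree 1 → I6.
C-E-G-Bb: chromatic; C is V of ii, so V7/ii.
Ab-C-F: root F is the supertonic; minor triad there is ii6.
Bb-D-F-Ab: root Bb is the dominant; dominant seventh chord there is V7.
Eb-G-Bb has root Eb, degree 1 in Eb major, so I.

I6 - V7/ii - ii6 - V7 - I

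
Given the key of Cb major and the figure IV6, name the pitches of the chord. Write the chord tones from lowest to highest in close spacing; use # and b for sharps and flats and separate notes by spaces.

In Cb major, scale degree 4 is Fb, and the diatonic chord built there is a major triad.
Stacking thirds from Fb gives Fb-Ab-Cb.
With the 6 figure the chord is in first inversion; from the bass Ab upward in close position it reads Ab-Cb-Fb.

Ab Cb Fb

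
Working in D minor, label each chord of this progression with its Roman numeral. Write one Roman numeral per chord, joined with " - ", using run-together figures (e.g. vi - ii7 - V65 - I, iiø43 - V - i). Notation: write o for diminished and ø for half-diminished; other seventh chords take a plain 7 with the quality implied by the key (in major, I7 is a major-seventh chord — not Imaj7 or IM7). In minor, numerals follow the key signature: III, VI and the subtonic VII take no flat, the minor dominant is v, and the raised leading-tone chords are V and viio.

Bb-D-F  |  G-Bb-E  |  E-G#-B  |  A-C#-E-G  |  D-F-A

VI - iio6 - V/V - V7 - i

Bb-D-F: root Bb is the submediant; major triad there is VI.
G-Bb-E has root E, degree 2 in D minor, so iio6.
E-G#-B is the secondary dominant of V (major triad on E): V/V.
A-C#-E-G: root A is the dominant; dominant seventh chord there is V7.
D-F-A has root D, degree 1 in D minor, so i.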